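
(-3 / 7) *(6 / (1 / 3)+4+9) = -93 / 7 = -13.29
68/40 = 17/10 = 1.70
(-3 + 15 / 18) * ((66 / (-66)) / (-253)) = -13 / 1518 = -0.01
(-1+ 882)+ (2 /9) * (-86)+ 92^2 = 83933 /9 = 9325.89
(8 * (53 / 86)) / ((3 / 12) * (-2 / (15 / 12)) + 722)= 265 / 38786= 0.01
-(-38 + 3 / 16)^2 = -1429.79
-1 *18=-18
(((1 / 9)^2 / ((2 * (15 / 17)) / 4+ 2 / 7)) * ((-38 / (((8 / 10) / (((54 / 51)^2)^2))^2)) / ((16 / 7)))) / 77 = -7068165300 / 780874494719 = -0.01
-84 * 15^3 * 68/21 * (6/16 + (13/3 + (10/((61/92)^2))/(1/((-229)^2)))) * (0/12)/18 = 0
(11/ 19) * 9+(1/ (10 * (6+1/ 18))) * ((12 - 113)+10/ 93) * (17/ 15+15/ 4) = -2.93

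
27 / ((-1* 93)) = -9 / 31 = -0.29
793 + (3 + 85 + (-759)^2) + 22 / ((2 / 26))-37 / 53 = 30594107 / 53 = 577247.30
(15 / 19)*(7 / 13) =105 / 247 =0.43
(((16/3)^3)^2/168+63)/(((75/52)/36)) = 636816752/127575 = 4991.70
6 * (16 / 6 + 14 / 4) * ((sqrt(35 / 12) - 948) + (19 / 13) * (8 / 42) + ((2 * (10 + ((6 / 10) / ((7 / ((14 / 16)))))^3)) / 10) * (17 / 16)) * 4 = -48903528803641 / 349440000 + 74 * sqrt(105) / 3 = -139695.53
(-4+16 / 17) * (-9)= 468 / 17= 27.53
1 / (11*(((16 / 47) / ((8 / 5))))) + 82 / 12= 1198 / 165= 7.26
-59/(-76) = 59/76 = 0.78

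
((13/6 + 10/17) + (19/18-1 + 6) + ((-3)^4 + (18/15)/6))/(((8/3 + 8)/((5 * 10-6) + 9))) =1824737/4080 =447.24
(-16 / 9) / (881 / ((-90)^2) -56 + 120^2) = -14400 / 116187281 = -0.00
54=54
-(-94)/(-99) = -94/99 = -0.95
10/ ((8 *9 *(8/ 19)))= 95/ 288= 0.33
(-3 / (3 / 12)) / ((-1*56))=0.21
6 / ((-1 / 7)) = -42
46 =46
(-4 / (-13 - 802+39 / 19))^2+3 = 178935631 / 59644729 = 3.00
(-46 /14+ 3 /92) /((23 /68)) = -35615 /3703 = -9.62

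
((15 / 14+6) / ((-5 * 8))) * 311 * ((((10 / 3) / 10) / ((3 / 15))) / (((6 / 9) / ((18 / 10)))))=-277101 / 1120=-247.41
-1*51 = -51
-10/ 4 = -5/ 2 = -2.50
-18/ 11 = -1.64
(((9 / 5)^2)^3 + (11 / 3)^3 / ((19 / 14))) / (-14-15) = -563785483 / 232453125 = -2.43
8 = 8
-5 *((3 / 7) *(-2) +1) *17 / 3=-85 / 21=-4.05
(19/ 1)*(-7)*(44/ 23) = -254.43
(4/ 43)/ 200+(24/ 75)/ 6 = 347/ 6450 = 0.05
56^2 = 3136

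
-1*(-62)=62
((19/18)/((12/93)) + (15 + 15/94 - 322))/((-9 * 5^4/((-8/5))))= -202133/2379375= -0.08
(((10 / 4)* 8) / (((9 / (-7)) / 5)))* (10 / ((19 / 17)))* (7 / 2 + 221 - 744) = 61820500 / 171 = 361523.39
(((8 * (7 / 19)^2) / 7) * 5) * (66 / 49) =2640 / 2527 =1.04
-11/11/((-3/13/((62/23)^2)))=49972/1587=31.49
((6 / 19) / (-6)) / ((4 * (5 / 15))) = -3 / 76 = -0.04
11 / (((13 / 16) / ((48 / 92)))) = 2112 / 299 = 7.06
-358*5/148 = -895/74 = -12.09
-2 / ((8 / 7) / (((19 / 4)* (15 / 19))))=-105 / 16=-6.56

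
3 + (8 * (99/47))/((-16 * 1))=183/94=1.95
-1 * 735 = -735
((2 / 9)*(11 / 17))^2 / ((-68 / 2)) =-242 / 397953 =-0.00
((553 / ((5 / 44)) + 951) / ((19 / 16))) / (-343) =-465392 / 32585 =-14.28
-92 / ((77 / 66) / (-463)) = 255576 / 7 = 36510.86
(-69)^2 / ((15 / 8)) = 12696 / 5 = 2539.20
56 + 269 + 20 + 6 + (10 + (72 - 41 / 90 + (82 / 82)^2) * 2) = 22774 / 45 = 506.09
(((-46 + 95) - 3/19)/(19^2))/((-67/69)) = -64032/459553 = -0.14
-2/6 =-1/3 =-0.33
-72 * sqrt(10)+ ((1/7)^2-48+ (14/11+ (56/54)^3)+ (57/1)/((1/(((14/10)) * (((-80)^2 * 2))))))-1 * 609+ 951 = 10839741534737/10609137-72 * sqrt(10) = 1021508.72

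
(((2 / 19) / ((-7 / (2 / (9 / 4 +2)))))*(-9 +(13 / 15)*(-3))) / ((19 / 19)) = 928 / 11305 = 0.08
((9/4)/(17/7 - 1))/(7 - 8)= -63/40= -1.58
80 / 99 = 0.81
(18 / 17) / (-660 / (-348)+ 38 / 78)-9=-196065 / 22916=-8.56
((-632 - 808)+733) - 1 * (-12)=-695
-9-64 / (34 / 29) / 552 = -10673 / 1173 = -9.10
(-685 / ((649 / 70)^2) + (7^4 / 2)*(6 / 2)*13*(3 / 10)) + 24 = 118457567797 / 8424020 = 14061.88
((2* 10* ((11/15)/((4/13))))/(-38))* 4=-286/57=-5.02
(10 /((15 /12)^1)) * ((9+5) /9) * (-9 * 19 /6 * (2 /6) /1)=-1064 /9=-118.22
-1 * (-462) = 462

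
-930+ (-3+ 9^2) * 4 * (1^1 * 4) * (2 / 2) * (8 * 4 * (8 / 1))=318558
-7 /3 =-2.33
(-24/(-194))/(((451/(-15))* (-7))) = 180/306229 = 0.00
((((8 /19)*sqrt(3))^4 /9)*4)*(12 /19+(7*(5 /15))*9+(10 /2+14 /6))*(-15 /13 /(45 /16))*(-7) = 233046016 /22284891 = 10.46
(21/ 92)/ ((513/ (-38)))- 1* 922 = -381715/ 414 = -922.02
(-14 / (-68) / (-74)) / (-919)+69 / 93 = 53180909 / 71678324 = 0.74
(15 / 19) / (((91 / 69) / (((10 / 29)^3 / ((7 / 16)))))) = 16560000 / 295180067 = 0.06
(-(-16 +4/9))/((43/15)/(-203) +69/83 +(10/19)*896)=56022925/1701322338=0.03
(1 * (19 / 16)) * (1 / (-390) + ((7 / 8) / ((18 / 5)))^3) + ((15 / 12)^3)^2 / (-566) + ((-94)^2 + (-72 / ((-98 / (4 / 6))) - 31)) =379190289927747523 / 43062905733120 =8805.50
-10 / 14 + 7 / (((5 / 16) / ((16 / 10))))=6147 / 175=35.13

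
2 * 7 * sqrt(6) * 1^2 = 14 * sqrt(6) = 34.29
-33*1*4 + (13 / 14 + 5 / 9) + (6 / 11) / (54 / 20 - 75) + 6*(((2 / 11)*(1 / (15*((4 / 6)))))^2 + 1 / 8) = -23840868133 / 183714300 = -129.77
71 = 71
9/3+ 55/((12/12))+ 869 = 927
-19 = -19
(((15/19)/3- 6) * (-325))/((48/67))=2602.49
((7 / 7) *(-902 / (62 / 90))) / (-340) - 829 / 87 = -520633 / 91698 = -5.68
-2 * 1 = -2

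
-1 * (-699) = 699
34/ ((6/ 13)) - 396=-967/ 3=-322.33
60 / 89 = 0.67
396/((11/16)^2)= 9216/11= 837.82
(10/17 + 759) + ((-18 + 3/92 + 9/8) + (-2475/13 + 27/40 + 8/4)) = 56424983/101660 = 555.04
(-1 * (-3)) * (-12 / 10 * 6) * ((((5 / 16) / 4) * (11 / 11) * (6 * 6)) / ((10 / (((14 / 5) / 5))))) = -1701 / 500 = -3.40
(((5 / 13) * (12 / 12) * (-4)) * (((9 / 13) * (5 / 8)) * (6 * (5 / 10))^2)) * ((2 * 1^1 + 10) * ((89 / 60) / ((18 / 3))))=-12015 / 676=-17.77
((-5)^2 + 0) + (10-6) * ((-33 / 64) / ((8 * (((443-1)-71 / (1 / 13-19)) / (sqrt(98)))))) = 25-4059 * sqrt(2) / 1002560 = 24.99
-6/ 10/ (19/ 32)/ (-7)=96/ 665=0.14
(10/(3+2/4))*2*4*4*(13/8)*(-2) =-2080/7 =-297.14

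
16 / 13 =1.23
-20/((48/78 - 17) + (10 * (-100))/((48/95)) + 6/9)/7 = 520/363069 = 0.00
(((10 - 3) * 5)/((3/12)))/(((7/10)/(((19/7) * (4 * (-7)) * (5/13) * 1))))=-76000/13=-5846.15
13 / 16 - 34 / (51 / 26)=-793 / 48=-16.52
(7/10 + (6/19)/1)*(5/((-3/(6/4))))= -193/76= -2.54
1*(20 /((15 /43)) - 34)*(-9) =-210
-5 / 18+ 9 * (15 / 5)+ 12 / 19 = 9355 / 342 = 27.35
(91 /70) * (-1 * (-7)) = 91 /10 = 9.10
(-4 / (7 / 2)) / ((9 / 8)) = -64 / 63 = -1.02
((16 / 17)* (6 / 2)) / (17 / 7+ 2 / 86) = 2408 / 2091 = 1.15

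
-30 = -30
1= 1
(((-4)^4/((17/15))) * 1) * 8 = 30720/17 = 1807.06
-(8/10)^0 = -1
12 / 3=4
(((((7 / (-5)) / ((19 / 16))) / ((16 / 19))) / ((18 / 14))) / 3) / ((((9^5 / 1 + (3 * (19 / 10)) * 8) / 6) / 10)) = -980 / 2659257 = -0.00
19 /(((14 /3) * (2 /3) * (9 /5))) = 95 /28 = 3.39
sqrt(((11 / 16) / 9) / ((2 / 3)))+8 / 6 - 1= 0.67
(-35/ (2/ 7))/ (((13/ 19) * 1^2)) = -4655/ 26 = -179.04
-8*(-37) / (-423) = -296 / 423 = -0.70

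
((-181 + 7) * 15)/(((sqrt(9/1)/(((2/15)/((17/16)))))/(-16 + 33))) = -1856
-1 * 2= -2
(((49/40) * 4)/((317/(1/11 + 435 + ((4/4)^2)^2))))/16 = 235053/557920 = 0.42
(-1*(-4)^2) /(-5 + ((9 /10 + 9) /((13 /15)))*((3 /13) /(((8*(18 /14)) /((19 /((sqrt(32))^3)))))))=72916107264*sqrt(2) /5989502457311 + 19166962647040 /5989502457311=3.22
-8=-8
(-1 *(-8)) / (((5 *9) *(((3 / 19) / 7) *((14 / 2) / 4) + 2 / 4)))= 608 / 1845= 0.33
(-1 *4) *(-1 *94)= 376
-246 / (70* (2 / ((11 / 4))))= -1353 / 280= -4.83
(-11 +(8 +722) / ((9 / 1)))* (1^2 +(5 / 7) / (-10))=65.10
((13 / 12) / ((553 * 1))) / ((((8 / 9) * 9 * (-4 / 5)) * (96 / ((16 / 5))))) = -13 / 1274112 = -0.00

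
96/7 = 13.71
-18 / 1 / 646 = -9 / 323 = -0.03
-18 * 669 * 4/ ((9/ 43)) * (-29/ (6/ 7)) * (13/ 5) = 101221484/ 5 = 20244296.80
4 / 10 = 0.40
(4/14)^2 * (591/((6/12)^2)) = 9456/49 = 192.98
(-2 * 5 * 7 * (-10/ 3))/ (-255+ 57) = -350/ 297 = -1.18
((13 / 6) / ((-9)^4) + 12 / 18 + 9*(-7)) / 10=-2453801 / 393660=-6.23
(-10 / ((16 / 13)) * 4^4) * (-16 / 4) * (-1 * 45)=-374400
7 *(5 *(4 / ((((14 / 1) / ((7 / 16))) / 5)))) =175 / 8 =21.88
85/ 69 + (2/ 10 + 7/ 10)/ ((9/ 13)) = 1747/ 690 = 2.53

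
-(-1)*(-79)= -79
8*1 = 8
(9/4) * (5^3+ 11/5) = 286.20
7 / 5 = 1.40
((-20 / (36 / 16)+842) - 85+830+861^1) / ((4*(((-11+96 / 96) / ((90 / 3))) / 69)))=-126224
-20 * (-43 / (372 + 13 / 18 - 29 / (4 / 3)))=6192 / 2527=2.45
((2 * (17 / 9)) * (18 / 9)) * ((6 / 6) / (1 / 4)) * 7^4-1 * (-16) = 653216 / 9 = 72579.56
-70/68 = -35/34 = -1.03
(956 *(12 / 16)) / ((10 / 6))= 2151 / 5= 430.20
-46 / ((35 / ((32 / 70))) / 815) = -119968 / 245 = -489.67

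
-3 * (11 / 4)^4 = -43923 / 256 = -171.57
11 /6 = 1.83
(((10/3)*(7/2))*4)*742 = 103880/3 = 34626.67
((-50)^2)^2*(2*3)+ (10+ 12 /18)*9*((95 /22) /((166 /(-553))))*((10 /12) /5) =37499769.84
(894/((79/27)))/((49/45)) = 1086210/3871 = 280.60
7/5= 1.40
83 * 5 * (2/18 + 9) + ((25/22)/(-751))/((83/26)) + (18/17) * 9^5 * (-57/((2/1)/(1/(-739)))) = 480065625713774/77525858421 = 6192.33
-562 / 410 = -281 / 205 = -1.37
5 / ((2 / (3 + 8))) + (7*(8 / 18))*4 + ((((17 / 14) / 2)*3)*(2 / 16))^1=80987 / 2016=40.17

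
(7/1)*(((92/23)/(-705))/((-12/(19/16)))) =133/33840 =0.00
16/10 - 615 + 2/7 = -21459/35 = -613.11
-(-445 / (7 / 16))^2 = -50694400 / 49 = -1034579.59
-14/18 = -7/9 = -0.78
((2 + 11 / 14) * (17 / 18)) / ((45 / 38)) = 4199 / 1890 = 2.22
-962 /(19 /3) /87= -962 /551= -1.75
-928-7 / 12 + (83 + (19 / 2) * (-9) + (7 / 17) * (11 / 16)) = -759533 / 816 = -930.80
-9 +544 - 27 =508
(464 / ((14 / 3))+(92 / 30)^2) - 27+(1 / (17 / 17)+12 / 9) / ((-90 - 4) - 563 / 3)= 21779698 / 266175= 81.82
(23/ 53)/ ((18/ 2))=23/ 477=0.05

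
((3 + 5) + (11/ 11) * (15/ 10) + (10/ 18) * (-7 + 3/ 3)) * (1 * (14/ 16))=5.40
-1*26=-26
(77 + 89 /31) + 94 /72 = 90593 /1116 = 81.18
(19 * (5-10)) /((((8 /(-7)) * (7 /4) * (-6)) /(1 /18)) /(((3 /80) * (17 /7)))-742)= -1615 /27706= -0.06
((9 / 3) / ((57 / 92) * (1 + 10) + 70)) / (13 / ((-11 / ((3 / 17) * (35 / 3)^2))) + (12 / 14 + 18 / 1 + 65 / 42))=-722568 / 147679099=-0.00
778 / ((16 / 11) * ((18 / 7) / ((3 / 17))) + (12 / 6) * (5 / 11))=29953 / 851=35.20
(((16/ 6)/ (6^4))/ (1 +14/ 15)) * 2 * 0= 0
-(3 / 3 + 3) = -4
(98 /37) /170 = 49 /3145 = 0.02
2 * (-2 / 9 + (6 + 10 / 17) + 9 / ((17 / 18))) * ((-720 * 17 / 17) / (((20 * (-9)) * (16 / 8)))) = 9728 / 153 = 63.58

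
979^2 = 958441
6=6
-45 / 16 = -2.81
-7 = -7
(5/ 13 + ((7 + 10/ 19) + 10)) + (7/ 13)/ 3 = 13405/ 741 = 18.09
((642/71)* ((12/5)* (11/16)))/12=3531/2840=1.24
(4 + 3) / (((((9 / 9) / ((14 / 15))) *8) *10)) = 0.08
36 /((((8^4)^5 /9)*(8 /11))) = 891 /2305843009213693952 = 0.00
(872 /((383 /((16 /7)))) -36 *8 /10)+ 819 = 10662391 /13405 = 795.40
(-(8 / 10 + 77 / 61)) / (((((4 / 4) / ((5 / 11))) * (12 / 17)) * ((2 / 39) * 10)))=-139009 / 53680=-2.59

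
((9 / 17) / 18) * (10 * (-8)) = -40 / 17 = -2.35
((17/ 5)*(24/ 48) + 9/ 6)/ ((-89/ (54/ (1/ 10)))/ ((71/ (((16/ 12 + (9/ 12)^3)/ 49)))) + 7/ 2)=1154248704/ 1262429527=0.91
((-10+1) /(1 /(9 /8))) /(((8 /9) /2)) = -729 /32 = -22.78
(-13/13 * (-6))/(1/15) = 90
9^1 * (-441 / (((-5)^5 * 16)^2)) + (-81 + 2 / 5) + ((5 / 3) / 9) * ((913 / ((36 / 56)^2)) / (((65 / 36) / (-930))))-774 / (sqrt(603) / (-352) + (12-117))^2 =-1420544049846157067430903594733597 / 6738578908694945032500000000 + 262557532160 * sqrt(67) / 23037876610922889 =-210807.66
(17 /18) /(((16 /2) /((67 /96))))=1139 /13824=0.08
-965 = -965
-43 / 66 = -0.65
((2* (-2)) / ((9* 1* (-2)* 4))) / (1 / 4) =2 / 9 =0.22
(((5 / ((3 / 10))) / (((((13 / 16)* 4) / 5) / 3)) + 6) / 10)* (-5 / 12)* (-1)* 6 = 539 / 26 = 20.73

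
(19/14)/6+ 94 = 7915/84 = 94.23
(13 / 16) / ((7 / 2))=13 / 56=0.23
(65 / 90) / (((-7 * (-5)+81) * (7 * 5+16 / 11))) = 143 / 837288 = 0.00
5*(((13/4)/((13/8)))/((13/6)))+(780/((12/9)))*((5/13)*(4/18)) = 54.62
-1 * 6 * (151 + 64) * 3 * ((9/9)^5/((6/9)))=-5805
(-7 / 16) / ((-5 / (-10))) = -7 / 8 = -0.88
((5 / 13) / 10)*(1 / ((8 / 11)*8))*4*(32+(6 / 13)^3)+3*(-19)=-56.15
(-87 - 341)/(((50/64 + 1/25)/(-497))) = 170172800/657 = 259014.92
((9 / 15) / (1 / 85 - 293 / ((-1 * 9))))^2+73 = 45311850589 / 620707396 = 73.00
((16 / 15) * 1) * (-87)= -464 / 5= -92.80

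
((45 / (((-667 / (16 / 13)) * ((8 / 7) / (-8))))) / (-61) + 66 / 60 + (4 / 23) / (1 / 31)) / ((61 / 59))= 2022763139 / 322647910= 6.27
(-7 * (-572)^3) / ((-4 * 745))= -327511184 / 745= -439612.33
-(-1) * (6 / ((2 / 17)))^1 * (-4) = -204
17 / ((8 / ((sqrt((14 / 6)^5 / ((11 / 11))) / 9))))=833*sqrt(21) / 1944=1.96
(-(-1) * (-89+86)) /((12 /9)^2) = -27 /16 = -1.69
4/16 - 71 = -283/4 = -70.75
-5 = -5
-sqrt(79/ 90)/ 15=-sqrt(790)/ 450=-0.06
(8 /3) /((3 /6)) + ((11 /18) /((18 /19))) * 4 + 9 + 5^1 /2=3145 /162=19.41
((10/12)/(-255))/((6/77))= -0.04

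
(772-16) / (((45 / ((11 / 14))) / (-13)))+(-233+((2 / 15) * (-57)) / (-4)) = -4027 / 10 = -402.70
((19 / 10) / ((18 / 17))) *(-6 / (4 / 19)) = -6137 / 120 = -51.14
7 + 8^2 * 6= 391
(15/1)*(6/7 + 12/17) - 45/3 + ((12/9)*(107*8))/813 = 9.85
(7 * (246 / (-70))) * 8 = -984 / 5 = -196.80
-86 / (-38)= 43 / 19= 2.26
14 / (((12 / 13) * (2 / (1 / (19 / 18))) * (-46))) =-273 / 1748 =-0.16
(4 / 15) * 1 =4 / 15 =0.27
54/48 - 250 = -1991/8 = -248.88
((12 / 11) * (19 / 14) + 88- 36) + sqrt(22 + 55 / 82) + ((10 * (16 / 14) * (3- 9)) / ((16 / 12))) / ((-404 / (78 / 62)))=13 * sqrt(902) / 82 + 12932068 / 241087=58.40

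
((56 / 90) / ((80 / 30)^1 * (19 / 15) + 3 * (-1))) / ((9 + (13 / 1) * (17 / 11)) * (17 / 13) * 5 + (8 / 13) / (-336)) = 168168 / 19420613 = 0.01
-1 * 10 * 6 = -60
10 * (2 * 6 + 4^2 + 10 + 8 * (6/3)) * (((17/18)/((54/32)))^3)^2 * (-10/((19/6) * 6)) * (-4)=5062015110348800/144886352214753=34.94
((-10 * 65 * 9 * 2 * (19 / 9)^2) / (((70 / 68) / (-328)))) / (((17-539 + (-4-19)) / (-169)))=35379363136 / 6867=5152084.34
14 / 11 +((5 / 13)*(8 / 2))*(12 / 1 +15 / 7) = 23054 / 1001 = 23.03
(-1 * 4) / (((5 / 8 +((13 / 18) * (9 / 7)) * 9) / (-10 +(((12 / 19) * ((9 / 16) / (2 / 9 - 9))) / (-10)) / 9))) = 16810444 / 3775015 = 4.45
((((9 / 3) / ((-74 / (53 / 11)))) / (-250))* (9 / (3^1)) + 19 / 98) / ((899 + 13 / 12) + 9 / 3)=5869869 / 27015286375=0.00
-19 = -19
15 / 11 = 1.36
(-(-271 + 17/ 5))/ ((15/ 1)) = 446/ 25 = 17.84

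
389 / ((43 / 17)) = 6613 / 43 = 153.79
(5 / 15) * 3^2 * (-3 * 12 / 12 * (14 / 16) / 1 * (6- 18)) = 189 / 2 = 94.50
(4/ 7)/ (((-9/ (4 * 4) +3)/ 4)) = 256/ 273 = 0.94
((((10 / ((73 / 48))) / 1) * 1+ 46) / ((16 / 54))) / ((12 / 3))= 51813 / 1168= 44.36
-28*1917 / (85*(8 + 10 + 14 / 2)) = -53676 / 2125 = -25.26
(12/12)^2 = 1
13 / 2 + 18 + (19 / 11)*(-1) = 501 / 22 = 22.77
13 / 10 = 1.30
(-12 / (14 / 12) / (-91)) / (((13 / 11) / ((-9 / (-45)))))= 792 / 41405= 0.02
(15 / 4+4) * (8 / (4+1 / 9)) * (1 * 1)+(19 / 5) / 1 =3493 / 185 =18.88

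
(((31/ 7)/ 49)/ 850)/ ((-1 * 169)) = -0.00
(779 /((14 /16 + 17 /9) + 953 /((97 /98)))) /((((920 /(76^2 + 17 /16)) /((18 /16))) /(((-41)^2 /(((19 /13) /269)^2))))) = 55646000006699724219 /171460900480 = 324540462.87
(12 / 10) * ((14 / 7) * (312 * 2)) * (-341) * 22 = -56174976 / 5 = -11234995.20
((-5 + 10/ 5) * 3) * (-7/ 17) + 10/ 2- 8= 0.71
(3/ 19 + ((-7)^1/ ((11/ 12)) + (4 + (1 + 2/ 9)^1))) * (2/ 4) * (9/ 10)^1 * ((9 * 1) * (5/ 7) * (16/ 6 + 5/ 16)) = -41379/ 2128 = -19.45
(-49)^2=2401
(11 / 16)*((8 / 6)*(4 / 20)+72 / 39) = 1133 / 780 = 1.45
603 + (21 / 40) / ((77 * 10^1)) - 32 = 571.00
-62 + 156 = 94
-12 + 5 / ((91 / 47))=-857 / 91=-9.42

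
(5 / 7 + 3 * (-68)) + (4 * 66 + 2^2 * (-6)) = 257 / 7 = 36.71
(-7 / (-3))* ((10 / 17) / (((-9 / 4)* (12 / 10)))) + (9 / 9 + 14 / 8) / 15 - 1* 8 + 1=-201731 / 27540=-7.33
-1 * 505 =-505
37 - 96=-59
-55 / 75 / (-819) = 11 / 12285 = 0.00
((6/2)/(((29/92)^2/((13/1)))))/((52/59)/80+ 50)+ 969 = 16160306119/16543311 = 976.85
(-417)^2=173889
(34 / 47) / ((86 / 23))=391 / 2021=0.19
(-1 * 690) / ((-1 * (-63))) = -230 / 21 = -10.95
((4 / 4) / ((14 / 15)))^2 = 225 / 196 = 1.15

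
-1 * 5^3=-125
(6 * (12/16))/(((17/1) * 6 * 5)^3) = 1/29478000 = 0.00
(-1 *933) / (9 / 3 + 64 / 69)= -64377 / 271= -237.55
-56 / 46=-1.22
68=68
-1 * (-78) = 78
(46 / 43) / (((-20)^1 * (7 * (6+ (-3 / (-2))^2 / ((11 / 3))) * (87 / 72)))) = -4048 / 4233565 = -0.00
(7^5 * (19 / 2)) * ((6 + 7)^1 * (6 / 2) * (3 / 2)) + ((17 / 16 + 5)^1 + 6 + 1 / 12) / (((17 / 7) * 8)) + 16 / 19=1158519868675 / 124032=9340491.72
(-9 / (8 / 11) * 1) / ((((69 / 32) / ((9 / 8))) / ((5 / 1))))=-1485 / 46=-32.28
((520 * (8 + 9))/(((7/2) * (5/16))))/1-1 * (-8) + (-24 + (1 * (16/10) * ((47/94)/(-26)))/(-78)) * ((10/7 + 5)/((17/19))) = 159235913/20111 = 7917.85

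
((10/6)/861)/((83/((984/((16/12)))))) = 10/581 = 0.02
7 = 7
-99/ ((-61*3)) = 33/ 61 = 0.54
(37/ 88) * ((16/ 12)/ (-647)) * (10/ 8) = -185/ 170808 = -0.00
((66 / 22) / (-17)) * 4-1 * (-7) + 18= 413 / 17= 24.29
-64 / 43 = -1.49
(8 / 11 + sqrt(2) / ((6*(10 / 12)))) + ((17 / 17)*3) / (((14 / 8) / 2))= sqrt(2) / 5 + 320 / 77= 4.44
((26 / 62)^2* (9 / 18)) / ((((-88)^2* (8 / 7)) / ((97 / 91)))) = 1261 / 119071744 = 0.00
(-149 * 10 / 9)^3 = -3307949000 / 729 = -4537652.95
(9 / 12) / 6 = 1 / 8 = 0.12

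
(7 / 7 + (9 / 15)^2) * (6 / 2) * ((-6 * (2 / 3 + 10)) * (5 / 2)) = -3264 / 5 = -652.80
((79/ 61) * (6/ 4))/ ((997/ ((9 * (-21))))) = -44793/ 121634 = -0.37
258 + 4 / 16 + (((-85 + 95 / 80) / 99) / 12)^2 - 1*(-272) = 2365225657 / 4460544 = 530.25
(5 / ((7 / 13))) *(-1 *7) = -65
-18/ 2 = -9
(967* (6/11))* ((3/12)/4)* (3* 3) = 296.69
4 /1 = 4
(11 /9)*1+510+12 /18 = 4607 /9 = 511.89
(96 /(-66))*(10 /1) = -160 /11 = -14.55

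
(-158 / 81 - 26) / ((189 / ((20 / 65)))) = -9056 / 199017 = -0.05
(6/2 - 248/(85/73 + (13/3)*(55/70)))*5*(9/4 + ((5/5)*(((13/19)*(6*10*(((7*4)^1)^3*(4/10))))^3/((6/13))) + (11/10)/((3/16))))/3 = -10000893826026121763141628491/1153052772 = -8673405128439448184.37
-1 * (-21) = 21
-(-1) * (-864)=-864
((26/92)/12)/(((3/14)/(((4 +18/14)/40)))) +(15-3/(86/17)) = 20538523/1424160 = 14.42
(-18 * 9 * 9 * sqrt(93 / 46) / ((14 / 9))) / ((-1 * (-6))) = -2187 * sqrt(4278) / 644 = -222.12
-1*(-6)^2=-36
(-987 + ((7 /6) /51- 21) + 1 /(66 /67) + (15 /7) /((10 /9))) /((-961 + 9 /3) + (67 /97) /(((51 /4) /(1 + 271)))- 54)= 2297017909 /2279262216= 1.01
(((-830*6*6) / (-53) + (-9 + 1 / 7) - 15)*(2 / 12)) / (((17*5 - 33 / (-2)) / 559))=111972731 / 225939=495.59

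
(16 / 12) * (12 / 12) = 4 / 3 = 1.33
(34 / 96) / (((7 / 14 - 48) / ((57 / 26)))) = -17 / 1040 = -0.02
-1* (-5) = 5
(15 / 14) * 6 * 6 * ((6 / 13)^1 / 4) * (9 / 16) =3645 / 1456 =2.50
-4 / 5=-0.80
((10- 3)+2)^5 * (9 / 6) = 177147 / 2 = 88573.50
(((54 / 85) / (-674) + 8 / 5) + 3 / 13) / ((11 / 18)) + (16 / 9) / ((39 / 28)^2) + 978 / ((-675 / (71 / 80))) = 2264267428873 / 862667091000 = 2.62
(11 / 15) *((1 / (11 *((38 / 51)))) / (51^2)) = 1 / 29070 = 0.00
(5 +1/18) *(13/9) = 1183/162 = 7.30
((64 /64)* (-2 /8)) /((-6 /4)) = 1 /6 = 0.17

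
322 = 322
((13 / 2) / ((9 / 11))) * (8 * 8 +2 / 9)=41327 / 81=510.21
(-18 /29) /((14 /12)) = -108 /203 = -0.53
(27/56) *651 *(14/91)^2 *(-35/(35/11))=-27621/338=-81.72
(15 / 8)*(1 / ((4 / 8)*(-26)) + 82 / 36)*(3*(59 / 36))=151925 / 7488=20.29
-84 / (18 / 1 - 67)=12 / 7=1.71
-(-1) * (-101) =-101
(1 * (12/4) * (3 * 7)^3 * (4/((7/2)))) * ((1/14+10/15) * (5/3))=39060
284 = 284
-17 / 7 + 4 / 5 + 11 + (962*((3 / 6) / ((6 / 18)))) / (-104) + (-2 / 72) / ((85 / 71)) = -193927 / 42840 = -4.53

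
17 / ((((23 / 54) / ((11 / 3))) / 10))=33660 / 23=1463.48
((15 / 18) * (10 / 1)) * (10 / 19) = 250 / 57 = 4.39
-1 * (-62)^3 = 238328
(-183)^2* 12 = 401868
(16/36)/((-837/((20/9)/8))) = -10/67797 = -0.00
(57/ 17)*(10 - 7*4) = -1026/ 17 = -60.35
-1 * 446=-446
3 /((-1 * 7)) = -3 /7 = -0.43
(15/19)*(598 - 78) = 7800/19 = 410.53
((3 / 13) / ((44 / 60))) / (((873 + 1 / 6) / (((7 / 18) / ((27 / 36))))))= 140 / 749177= 0.00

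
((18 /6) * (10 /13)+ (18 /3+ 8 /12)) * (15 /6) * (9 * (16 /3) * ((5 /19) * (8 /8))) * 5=350000 /247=1417.00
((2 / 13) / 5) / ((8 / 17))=17 / 260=0.07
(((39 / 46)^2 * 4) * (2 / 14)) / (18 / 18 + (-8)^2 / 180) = 68445 / 225883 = 0.30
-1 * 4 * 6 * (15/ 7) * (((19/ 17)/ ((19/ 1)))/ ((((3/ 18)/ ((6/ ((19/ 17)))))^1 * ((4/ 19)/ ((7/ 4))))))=-810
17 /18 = 0.94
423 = 423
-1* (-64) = 64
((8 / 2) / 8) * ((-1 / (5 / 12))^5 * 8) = -995328 / 3125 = -318.50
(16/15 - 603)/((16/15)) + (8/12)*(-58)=-28943/48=-602.98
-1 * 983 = -983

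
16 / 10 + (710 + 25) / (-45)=-221 / 15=-14.73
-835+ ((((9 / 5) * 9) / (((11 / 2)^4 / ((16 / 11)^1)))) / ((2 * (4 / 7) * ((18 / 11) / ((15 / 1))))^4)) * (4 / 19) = -10868835 / 13376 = -812.56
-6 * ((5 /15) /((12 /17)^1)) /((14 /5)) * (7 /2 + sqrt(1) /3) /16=-1955 /8064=-0.24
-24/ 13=-1.85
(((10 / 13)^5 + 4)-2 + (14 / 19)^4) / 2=62035120997 / 48387275053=1.28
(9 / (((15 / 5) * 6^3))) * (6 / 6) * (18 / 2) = 1 / 8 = 0.12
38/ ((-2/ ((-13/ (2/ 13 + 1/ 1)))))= 3211/ 15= 214.07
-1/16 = -0.06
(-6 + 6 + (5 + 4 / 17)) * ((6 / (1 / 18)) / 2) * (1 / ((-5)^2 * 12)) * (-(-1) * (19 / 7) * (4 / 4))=15219 / 5950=2.56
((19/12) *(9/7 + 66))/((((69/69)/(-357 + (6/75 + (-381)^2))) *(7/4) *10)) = 5399382133/6125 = 881531.78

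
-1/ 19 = -0.05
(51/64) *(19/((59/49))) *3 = 37.72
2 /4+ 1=3 /2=1.50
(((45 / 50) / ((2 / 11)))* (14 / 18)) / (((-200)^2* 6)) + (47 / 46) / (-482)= -55973189 / 26606400000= -0.00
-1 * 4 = -4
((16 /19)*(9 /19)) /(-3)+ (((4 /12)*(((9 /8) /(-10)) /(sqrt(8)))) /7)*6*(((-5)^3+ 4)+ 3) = -48 /361+ 531*sqrt(2) /560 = 1.21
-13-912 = -925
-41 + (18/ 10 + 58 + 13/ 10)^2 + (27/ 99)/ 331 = 1344333961/ 364100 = 3692.21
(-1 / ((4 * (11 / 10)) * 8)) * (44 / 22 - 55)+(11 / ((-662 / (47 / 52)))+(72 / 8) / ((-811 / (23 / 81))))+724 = 4010304215963 / 5527737072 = 725.49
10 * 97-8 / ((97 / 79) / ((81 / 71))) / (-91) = 607966682 / 626717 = 970.08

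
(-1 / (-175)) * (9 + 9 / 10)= 99 / 1750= 0.06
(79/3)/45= 79/135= 0.59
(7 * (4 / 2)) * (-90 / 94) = -630 / 47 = -13.40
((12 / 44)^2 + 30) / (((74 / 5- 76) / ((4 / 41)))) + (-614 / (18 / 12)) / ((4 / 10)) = -1023.38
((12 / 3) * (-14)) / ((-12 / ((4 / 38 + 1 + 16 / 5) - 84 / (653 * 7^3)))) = 26171266 / 1302735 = 20.09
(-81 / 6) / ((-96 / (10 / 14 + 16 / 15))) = 561 / 2240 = 0.25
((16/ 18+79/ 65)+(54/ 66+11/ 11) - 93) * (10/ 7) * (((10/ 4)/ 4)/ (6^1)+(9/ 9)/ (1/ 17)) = -235304347/ 108108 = -2176.57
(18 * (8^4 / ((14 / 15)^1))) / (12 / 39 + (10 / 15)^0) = 7188480 / 119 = 60407.39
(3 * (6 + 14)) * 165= 9900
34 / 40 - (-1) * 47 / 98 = 1303 / 980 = 1.33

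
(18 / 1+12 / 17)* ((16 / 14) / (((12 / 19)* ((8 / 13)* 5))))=13091 / 1190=11.00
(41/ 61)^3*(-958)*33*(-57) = 124195504158/ 226981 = 547162.56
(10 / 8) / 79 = 5 / 316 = 0.02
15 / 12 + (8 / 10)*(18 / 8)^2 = 53 / 10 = 5.30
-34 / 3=-11.33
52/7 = 7.43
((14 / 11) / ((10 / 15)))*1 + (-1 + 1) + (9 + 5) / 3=217 / 33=6.58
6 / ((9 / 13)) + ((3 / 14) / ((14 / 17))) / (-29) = 8.66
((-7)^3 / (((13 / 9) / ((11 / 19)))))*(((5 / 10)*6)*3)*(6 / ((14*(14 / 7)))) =-265.14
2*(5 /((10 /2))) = 2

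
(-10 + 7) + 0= -3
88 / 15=5.87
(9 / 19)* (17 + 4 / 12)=156 / 19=8.21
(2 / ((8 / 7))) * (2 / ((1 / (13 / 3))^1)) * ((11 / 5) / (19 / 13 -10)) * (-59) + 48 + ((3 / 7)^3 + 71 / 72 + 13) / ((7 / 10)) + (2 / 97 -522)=-346399792037 / 1551094020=-223.33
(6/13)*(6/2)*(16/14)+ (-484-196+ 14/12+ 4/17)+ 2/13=-6282631/9282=-676.86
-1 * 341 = -341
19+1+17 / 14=297 / 14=21.21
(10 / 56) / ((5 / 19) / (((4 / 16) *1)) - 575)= -19 / 61068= -0.00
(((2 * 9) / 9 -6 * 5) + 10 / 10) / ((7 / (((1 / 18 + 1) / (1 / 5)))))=-285 / 14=-20.36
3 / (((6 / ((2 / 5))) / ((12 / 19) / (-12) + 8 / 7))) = 29 / 133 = 0.22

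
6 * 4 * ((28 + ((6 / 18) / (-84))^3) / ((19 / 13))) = 5825094899 / 12669048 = 459.79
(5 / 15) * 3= 1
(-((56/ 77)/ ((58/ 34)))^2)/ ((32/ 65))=-37570/ 101761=-0.37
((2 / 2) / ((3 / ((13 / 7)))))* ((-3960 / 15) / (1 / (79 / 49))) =-90376 / 343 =-263.49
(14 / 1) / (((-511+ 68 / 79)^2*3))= 87374 / 4872511803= 0.00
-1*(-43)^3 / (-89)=-79507 / 89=-893.34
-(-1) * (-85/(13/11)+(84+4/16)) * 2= 641/26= 24.65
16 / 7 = 2.29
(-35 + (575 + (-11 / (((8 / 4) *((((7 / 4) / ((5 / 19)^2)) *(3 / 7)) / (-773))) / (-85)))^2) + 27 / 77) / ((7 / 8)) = 804457567041640984 / 632187171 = 1272499038.17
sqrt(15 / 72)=0.46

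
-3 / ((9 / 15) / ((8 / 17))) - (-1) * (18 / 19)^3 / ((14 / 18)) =-1028224 / 816221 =-1.26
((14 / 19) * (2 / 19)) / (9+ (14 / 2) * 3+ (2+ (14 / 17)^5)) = 9938999 / 4149085632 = 0.00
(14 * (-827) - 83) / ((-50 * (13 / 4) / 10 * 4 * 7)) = 897 / 35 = 25.63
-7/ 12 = -0.58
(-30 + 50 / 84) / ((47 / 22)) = -13585 / 987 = -13.76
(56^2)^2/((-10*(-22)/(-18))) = -44255232/55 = -804640.58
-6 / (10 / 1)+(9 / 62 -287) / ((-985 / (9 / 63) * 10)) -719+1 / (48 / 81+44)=-944803491 / 1313005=-719.57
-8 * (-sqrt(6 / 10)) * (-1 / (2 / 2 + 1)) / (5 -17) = sqrt(15) / 15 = 0.26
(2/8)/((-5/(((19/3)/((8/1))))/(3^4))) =-513/160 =-3.21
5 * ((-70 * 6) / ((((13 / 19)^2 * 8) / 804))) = -76189050 / 169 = -450822.78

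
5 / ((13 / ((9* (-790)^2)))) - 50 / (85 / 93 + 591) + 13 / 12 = 1159497203107 / 536718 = 2160347.15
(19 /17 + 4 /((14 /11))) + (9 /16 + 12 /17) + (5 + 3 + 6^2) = 94303 /1904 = 49.53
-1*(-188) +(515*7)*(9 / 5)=6677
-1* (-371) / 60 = 371 / 60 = 6.18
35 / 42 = 5 / 6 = 0.83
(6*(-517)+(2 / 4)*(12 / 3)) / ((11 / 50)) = -155000 / 11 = -14090.91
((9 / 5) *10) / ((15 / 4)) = 4.80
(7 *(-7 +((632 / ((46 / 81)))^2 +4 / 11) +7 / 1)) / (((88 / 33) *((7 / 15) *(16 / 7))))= 567528372495 / 186208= 3047819.49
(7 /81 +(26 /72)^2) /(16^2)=281 /331776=0.00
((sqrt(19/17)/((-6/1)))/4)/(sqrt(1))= -sqrt(323)/408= -0.04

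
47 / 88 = 0.53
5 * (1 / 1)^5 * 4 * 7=140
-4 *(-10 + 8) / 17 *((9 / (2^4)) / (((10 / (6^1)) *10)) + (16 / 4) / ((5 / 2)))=1307 / 1700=0.77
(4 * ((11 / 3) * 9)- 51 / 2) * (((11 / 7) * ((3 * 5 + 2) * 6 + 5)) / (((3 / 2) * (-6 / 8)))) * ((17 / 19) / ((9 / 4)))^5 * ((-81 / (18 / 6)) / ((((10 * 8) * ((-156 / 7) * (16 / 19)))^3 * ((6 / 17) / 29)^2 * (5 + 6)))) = -128462583515866229 / 165738535294205952000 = -0.00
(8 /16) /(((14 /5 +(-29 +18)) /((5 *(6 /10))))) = -15 /82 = -0.18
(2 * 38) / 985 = 0.08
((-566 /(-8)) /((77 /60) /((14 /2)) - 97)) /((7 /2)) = -0.21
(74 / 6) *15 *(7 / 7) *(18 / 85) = 666 / 17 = 39.18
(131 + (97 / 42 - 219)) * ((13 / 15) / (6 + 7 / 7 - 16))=46787 / 5670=8.25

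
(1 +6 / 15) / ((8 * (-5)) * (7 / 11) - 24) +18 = 48883 / 2720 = 17.97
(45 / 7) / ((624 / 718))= 7.40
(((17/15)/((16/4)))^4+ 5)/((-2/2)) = -64883521/12960000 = -5.01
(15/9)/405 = 1/243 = 0.00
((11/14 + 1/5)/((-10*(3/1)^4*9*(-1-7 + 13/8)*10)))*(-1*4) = -92/10843875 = -0.00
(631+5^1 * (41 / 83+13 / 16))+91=967491 / 1328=728.53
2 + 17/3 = 7.67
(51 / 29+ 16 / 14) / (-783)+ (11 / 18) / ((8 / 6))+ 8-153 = -183802739 / 1271592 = -144.55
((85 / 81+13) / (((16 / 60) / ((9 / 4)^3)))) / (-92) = -76815 / 11776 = -6.52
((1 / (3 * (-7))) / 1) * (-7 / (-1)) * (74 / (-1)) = 74 / 3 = 24.67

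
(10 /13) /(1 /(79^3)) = 4930390 /13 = 379260.77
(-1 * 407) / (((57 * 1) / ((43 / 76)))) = -17501 / 4332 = -4.04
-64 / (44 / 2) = -32 / 11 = -2.91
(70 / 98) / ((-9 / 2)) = -10 / 63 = -0.16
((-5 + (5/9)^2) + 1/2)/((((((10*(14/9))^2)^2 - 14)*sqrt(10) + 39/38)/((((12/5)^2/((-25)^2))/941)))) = 38503971835056/31317956791879511749304046875 - 2196153904386036672*sqrt(10)/31317956791879511749304046875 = -0.00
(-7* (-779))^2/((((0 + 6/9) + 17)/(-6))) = -10098750.23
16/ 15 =1.07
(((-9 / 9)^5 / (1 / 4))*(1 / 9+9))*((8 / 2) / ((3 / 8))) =-10496 / 27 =-388.74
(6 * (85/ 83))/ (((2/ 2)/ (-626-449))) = -548250/ 83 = -6605.42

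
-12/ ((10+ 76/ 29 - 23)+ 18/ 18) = 87/ 68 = 1.28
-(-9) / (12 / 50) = 75 / 2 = 37.50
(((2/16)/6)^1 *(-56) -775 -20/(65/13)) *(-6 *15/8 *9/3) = 26330.62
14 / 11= 1.27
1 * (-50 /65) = -10 /13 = -0.77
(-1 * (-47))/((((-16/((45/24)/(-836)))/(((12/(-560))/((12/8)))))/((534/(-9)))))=4183/749056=0.01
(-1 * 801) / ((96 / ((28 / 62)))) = -1869 / 496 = -3.77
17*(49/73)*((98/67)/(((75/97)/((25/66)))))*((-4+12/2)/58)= 3959249/14042061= 0.28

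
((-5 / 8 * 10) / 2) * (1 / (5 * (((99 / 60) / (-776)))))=9700 / 33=293.94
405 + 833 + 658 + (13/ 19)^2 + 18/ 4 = 1372499/ 722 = 1900.97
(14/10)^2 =49/25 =1.96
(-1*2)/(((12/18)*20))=-0.15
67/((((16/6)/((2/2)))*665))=201/5320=0.04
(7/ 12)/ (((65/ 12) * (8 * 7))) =1/ 520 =0.00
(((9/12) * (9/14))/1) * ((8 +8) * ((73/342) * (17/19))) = 3723/2527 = 1.47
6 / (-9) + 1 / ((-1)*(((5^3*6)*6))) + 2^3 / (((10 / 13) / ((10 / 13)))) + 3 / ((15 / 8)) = 40199 / 4500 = 8.93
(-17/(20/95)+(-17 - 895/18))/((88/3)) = -5309/1056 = -5.03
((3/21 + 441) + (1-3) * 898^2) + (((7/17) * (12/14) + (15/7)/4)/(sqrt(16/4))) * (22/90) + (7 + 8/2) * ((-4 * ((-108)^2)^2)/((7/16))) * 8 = -521042294810683/4760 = -109462666977.03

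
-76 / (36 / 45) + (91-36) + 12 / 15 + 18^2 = 1424 / 5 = 284.80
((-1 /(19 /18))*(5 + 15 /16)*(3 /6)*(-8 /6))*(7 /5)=21 /4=5.25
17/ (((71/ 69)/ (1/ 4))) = 1173/ 284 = 4.13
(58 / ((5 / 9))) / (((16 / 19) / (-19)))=-94221 / 40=-2355.52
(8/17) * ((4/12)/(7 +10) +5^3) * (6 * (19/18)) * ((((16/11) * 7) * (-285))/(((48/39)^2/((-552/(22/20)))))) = 12525586964800/34969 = 358191168.31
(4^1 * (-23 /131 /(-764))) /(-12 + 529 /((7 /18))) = 161 /236148198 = 0.00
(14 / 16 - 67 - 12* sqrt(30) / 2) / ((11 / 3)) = -1587 / 88 - 18* sqrt(30) / 11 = -27.00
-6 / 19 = -0.32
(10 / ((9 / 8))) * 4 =320 / 9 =35.56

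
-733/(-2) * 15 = 10995/2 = 5497.50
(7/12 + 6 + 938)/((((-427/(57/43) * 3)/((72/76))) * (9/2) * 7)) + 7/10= 2585717/3855810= 0.67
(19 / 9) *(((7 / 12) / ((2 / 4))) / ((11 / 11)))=133 / 54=2.46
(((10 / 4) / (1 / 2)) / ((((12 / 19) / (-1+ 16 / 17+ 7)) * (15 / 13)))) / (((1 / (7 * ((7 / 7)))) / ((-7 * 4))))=-1428154 / 153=-9334.34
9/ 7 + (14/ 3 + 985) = 20810/ 21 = 990.95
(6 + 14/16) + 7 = 111/8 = 13.88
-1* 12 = -12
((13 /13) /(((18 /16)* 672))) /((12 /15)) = 5 /3024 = 0.00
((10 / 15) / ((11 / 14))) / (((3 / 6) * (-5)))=-56 / 165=-0.34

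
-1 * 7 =-7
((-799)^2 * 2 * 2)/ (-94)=-27166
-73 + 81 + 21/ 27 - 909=-8102/ 9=-900.22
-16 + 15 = -1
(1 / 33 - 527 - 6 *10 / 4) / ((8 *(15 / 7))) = -25039 / 792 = -31.61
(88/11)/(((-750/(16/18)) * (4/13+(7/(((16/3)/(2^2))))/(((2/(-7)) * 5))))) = 3328/1181925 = 0.00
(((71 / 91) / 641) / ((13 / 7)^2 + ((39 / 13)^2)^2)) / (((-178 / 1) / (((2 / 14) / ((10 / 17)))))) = -1207 / 61377878120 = -0.00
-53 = -53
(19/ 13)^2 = 361/ 169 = 2.14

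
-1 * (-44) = 44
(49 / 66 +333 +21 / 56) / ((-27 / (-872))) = 9614563 / 891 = 10790.76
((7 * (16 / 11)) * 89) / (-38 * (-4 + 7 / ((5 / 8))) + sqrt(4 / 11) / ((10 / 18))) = -378784 / 114363-4984 * sqrt(11) / 1257993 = -3.33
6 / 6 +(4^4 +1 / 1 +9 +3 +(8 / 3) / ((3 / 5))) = 2470 / 9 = 274.44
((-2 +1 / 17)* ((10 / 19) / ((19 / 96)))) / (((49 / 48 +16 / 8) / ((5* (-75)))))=114048000 / 177973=640.82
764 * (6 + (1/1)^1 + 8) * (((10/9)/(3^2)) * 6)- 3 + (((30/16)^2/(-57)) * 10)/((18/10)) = 46432909/5472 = 8485.55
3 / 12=1 / 4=0.25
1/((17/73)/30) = 2190/17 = 128.82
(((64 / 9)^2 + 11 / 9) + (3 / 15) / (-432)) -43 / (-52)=4432421 / 84240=52.62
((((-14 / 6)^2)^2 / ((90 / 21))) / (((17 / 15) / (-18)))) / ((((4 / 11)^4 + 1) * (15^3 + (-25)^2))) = -246071287 / 9116964000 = -0.03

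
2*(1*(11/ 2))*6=66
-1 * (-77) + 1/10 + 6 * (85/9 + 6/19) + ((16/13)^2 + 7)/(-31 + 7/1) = 52136347/385320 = 135.31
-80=-80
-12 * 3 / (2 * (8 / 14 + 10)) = -63 / 37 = -1.70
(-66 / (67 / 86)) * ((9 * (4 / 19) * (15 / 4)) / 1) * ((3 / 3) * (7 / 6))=-893970 / 1273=-702.25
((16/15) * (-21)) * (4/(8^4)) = -7/320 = -0.02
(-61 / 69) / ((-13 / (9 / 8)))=183 / 2392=0.08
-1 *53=-53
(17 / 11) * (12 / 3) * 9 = 612 / 11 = 55.64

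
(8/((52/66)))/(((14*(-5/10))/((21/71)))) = -396/923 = -0.43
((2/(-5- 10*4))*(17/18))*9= -17/45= -0.38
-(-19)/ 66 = 19/ 66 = 0.29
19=19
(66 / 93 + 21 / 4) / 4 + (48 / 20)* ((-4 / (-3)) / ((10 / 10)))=11631 / 2480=4.69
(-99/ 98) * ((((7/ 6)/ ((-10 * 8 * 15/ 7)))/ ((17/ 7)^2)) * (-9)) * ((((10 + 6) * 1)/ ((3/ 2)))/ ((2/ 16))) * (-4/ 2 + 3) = -6468/ 7225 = -0.90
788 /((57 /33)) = 8668 /19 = 456.21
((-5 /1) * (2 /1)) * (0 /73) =0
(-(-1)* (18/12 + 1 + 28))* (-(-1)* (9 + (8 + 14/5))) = 6039/10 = 603.90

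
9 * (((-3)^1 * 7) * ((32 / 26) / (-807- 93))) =84 / 325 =0.26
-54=-54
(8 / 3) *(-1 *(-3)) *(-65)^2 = 33800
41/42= 0.98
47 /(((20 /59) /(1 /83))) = 2773 /1660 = 1.67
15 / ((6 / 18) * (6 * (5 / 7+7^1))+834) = 35 / 1982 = 0.02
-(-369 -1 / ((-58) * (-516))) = 11043433 / 29928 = 369.00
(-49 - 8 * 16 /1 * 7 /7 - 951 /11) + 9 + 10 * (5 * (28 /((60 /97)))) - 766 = 41015 /33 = 1242.88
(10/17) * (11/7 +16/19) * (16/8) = 6420/2261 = 2.84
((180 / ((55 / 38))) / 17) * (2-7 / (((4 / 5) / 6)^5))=-908960931 / 748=-1215188.41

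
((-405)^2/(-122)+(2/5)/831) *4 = -1363047262/253455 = -5377.87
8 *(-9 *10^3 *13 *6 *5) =-28080000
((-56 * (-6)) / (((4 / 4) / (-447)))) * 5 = -750960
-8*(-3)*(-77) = -1848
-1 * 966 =-966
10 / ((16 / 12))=15 / 2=7.50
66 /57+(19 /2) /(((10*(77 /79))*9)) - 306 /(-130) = 3.62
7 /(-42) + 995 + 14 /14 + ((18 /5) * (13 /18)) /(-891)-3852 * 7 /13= -124902203 /115830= -1078.32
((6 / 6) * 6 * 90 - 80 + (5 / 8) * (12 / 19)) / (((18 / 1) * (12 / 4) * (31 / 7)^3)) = 6000785 / 61131132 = 0.10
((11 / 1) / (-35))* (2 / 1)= -22 / 35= -0.63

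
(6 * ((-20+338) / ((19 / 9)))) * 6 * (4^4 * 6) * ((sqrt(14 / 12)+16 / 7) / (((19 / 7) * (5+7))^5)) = 1781542 * sqrt(42) / 47045881+24432576 / 47045881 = 0.76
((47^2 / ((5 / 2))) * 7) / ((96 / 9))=46389 / 80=579.86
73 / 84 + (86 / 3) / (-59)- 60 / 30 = -2671 / 1652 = -1.62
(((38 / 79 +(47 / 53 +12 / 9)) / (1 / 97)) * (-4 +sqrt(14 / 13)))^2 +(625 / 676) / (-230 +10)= 1833890185568823553 / 1564323425808 - 86651398230152 * sqrt(182) / 2051123373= 602394.30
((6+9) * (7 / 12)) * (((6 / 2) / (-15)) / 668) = -0.00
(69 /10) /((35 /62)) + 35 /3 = 12542 /525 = 23.89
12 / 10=6 / 5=1.20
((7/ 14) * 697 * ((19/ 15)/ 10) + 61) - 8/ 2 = 30343/ 300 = 101.14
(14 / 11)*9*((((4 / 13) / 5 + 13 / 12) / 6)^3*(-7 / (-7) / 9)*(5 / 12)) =4984853699 / 1353042662400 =0.00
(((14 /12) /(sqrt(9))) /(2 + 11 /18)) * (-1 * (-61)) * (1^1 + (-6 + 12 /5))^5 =-158542111 /146875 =-1079.44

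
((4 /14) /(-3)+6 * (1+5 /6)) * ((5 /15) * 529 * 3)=121141 /21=5768.62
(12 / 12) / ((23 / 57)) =57 / 23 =2.48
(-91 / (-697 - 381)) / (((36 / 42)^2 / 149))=13559 / 792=17.12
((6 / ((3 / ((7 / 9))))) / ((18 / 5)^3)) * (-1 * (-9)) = 875 / 2916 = 0.30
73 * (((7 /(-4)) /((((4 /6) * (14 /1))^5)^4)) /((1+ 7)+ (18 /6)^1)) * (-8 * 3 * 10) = 3818028919095 /34466348950323492746178854912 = 0.00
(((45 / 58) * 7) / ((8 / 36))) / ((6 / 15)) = 14175 / 232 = 61.10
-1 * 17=-17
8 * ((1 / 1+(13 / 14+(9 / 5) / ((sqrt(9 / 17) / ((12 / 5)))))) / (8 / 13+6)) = 702 / 301+1872 * sqrt(17) / 1075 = 9.51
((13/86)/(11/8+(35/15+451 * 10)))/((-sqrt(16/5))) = -3 * sqrt(5)/358319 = -0.00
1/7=0.14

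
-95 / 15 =-19 / 3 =-6.33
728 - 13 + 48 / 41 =29363 / 41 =716.17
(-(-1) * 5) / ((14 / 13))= 65 / 14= 4.64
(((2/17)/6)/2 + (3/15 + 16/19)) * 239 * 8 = 9744508/4845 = 2011.25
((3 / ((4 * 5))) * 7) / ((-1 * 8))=-21 / 160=-0.13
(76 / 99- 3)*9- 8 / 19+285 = 55278 / 209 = 264.49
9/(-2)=-9/2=-4.50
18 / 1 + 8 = 26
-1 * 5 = -5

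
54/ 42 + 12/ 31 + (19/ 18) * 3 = 6301/ 1302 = 4.84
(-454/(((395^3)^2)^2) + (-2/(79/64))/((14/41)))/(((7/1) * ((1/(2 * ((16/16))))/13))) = -12458771906599020471640843750082628/706905283337898807541652587890625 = -17.62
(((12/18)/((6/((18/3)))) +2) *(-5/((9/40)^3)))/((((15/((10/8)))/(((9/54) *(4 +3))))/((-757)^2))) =-1283629760000/19683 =-65215148.10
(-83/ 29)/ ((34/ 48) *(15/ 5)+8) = -664/ 2349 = -0.28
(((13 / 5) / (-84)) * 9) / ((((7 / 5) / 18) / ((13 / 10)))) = -4563 / 980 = -4.66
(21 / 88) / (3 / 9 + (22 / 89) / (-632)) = 63279 / 88286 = 0.72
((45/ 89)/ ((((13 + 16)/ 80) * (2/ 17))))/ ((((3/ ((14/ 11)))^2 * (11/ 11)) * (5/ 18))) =2399040/ 312301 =7.68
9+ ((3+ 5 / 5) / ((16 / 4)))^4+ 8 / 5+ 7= 93 / 5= 18.60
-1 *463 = -463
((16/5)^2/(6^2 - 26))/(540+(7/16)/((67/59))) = 137216/72411625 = 0.00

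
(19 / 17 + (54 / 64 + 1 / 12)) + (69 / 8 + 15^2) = 235.67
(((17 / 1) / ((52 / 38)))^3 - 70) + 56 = 33452203 / 17576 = 1903.29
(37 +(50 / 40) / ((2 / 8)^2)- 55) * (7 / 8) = 7 / 4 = 1.75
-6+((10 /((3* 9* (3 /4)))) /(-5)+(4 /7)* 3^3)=9.33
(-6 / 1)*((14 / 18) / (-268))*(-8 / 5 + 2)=7 / 1005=0.01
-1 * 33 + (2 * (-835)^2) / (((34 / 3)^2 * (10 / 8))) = 2500473 / 289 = 8652.16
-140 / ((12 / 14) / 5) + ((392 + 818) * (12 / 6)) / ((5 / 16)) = 20782 / 3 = 6927.33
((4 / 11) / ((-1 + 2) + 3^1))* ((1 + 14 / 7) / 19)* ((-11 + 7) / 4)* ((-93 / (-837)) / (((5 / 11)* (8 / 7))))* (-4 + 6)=-7 / 1140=-0.01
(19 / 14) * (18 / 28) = 171 / 196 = 0.87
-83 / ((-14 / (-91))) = -1079 / 2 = -539.50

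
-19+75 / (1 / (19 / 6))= 437 / 2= 218.50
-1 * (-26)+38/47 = 1260/47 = 26.81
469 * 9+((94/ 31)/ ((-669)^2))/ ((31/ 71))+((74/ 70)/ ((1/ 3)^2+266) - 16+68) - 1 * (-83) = 157049823987132043/ 36053645592825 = 4356.00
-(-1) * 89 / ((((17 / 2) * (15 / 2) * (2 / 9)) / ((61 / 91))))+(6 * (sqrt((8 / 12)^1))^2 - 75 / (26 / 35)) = -1434847 / 15470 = -92.75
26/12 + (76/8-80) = -205/3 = -68.33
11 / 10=1.10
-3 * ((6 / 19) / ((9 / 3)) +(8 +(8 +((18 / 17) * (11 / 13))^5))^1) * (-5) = 2506500102364470 / 10016476336919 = 250.24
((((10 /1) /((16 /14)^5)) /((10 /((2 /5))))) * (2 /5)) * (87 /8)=1462209 /1638400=0.89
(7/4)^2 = 49/16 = 3.06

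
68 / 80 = 17 / 20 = 0.85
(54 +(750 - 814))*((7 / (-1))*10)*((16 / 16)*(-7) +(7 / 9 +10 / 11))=-3719.19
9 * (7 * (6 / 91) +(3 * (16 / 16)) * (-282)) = -98928 / 13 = -7609.85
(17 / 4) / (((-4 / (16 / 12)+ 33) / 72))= 51 / 5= 10.20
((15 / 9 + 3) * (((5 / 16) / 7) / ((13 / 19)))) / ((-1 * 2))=-95 / 624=-0.15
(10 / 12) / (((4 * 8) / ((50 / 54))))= 125 / 5184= 0.02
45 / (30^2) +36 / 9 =81 / 20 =4.05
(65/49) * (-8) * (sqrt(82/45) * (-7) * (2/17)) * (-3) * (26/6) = -2704 * sqrt(410)/357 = -153.37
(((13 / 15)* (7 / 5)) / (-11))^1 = -91 / 825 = -0.11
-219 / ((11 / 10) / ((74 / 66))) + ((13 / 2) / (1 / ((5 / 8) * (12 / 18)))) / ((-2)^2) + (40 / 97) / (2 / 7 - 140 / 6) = -250774375 / 1126752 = -222.56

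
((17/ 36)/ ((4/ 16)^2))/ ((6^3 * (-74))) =-17/ 35964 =-0.00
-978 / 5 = -195.60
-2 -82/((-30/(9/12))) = 1/20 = 0.05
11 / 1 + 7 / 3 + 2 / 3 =14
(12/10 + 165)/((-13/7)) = -89.49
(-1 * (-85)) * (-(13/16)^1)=-1105/16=-69.06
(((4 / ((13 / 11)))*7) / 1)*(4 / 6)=616 / 39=15.79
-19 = -19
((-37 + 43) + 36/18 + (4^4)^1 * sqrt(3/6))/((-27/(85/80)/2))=-272 * sqrt(2)/27-17/27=-14.88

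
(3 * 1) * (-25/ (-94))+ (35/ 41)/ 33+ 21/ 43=7175717/ 5468826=1.31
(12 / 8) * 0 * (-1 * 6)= 0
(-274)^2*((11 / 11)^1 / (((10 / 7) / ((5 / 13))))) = 262766 / 13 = 20212.77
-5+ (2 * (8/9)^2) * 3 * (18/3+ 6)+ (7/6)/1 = 955/18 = 53.06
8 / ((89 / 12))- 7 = -527 / 89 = -5.92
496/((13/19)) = 9424/13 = 724.92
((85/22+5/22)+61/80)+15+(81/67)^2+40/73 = 6304685727/288373360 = 21.86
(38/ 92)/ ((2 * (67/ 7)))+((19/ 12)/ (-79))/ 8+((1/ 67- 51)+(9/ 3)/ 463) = -275744788217/ 5411055072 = -50.96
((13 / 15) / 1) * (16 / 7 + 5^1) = 221 / 35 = 6.31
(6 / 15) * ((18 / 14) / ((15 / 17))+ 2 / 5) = 26 / 35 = 0.74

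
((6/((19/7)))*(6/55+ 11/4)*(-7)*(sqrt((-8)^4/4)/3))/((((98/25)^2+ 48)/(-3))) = 46231500/2069309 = 22.34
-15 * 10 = -150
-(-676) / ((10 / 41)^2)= 284089 / 25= 11363.56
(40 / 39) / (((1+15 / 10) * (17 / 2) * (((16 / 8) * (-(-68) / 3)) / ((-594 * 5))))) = -11880 / 3757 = -3.16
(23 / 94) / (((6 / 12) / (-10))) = -230 / 47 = -4.89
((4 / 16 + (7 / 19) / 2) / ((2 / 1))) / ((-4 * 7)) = -33 / 4256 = -0.01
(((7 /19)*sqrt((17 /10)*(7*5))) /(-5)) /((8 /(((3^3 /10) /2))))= -189*sqrt(238) /30400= -0.10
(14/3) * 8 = 112/3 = 37.33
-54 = -54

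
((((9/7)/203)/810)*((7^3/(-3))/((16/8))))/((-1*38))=7/595080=0.00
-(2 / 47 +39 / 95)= -2023 / 4465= -0.45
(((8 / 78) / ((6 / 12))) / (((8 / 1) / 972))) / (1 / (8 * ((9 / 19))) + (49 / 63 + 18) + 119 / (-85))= 38880 / 27521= 1.41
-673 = -673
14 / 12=1.17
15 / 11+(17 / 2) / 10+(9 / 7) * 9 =21229 / 1540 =13.79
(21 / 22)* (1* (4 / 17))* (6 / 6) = 42 / 187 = 0.22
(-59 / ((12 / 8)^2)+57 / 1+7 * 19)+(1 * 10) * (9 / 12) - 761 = -10615 / 18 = -589.72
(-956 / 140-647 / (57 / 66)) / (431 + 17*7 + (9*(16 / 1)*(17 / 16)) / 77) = -5530041 / 4037785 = -1.37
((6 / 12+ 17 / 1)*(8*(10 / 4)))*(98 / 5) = 6860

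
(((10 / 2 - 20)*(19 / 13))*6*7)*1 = -920.77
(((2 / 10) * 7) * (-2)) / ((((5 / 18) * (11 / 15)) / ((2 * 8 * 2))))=-24192 / 55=-439.85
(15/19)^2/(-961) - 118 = -40936903/346921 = -118.00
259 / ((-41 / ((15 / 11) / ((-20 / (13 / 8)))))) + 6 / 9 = 59167 / 43296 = 1.37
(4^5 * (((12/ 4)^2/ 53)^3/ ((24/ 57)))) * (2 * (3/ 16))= 664848/ 148877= 4.47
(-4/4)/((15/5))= -1/3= -0.33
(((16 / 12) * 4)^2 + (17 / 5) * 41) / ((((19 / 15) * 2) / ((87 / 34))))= 219037 / 1292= 169.53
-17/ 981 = -0.02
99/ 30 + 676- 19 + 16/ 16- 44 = 6173/ 10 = 617.30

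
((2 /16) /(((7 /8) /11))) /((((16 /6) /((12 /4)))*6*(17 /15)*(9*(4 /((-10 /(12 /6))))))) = -275 /7616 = -0.04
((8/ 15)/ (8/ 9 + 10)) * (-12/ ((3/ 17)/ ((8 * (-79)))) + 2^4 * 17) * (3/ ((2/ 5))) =778464/ 49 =15887.02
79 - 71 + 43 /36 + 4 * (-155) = -610.81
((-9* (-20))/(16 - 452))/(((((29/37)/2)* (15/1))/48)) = -3.37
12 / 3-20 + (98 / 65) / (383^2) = -16.00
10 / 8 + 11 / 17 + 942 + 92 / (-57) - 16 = 3590273 / 3876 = 926.28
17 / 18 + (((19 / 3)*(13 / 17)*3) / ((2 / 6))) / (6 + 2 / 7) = 53041 / 6732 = 7.88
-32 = -32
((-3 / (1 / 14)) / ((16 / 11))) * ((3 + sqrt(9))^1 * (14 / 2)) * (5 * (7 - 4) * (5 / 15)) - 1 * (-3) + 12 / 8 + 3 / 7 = -169647 / 28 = -6058.82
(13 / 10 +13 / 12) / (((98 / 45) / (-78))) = -16731 / 196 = -85.36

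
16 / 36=4 / 9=0.44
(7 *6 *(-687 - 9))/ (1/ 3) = -87696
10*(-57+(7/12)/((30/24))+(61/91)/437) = -67443002/119301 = -565.32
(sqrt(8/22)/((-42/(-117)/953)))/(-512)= -37167*sqrt(11)/39424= -3.13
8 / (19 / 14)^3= 21952 / 6859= 3.20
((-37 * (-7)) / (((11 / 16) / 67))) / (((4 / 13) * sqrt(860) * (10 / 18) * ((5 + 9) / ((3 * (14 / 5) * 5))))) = 12181806 * sqrt(215) / 11825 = 15105.31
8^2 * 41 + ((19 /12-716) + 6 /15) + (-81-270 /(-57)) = 2090441 /1140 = 1833.72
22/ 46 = 11/ 23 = 0.48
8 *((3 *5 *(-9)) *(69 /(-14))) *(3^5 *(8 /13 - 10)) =-1104609960 /91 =-12138570.99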